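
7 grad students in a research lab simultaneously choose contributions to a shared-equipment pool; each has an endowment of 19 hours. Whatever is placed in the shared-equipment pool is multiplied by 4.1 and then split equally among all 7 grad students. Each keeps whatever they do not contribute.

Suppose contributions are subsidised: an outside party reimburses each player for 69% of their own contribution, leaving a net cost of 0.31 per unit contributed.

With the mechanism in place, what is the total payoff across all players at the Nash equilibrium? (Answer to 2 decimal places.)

637.07 hours

With the mechanism, a contributed unit returns (4.1/7) / 0.31 = 1.8894 per unit of net cost to the contributor — now above 1 — so contributing fully is weakly dominant for every player.
At the Nash equilibrium everyone contributes 19. Group total payoff = 7 × (19 × 0.69 + 4.1 × 19) = 637.07.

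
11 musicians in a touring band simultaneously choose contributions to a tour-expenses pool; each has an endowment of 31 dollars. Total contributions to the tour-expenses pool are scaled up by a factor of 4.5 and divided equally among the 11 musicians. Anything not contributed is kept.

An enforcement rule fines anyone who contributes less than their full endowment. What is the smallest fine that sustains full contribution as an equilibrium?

18.32 dollars

Given the others contribute fully, the best deviation is to contribute 0 (any partial contribution still incurs the fine and gives up units whose private return 0.4091 is below 1).
Deviating from 31 to 0 saves 31 dollars but forfeits the deviator's share of the drop in the tour-expenses pool: 4.5/11 × 31 = 12.68.
So the deviation gain is 31 − 12.68 = 18.32, and the fine must be at least 18.32 dollars to wipe it out.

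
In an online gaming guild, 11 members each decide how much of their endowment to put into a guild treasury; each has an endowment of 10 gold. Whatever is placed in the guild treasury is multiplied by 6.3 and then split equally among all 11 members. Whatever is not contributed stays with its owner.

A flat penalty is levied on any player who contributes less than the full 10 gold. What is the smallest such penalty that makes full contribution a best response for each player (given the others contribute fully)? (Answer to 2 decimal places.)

4.27 gold

Given the others contribute fully, the best deviation is to contribute 0 (any partial contribution still incurs the fine and gives up units whose private return 0.5727 is below 1).
Deviating from 10 to 0 saves 10 gold but forfeits the deviator's share of the drop in the guild treasury: 6.3/11 × 10 = 5.73.
So the deviation gain is 10 − 5.73 = 4.27, and the fine must be at least 4.27 gold to wipe it out.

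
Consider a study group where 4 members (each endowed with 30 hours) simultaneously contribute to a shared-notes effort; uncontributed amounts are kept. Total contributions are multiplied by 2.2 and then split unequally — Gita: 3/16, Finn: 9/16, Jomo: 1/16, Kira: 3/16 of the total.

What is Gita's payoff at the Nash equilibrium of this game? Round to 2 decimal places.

42.38 hours

For player j, contributing a unit is worthwhile iff 2.2 × (j's share) ≥ 1, i.e. iff j's share is at least 0.4545.
Only Finn (9/16) clears that bar, contributing 30; the remaining 3 contribute 0. Total contributed: 30.
Gita keeps 30 and receives 2.2 × 30 × 3/16 = 12.38 from the shared-notes effort, for a payoff of 42.38.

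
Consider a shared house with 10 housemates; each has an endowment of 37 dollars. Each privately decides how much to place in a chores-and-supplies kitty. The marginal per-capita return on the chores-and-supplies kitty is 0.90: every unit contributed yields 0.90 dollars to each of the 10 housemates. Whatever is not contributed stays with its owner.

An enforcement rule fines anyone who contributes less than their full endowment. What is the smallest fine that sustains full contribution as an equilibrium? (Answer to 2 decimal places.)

Given the others contribute fully, the best deviation is to contribute 0 (any partial contribution still incurs the fine and gives up units whose private return 0.90 is below 1).
Deviating from 37 to 0 saves 37 dollars but forfeits the deviator's share of the drop in the chores-and-supplies kitty: 0.90 × 37 = 33.30.
So the deviation gain is 37 − 33.30 = 3.70, and the fine must be at least 3.70 dollars to wipe it out.

3.70 dollars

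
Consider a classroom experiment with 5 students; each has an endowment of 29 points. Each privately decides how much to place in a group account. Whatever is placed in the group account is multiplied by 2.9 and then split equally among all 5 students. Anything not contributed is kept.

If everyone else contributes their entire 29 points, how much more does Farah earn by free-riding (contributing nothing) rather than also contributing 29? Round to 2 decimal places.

Switching from a contribution of 29 to 0 lets Farah keep an extra 29 points, but lowers the group account by 29, which costs Farah their own share of that drop: 2.9/5 × 29 = 16.82.
Net gain = 29 − 16.82 = 12.18. The private return per contributed unit (0.5800) is below 1, so free-riding is indeed the best response regardless of what the others do.

12.18 points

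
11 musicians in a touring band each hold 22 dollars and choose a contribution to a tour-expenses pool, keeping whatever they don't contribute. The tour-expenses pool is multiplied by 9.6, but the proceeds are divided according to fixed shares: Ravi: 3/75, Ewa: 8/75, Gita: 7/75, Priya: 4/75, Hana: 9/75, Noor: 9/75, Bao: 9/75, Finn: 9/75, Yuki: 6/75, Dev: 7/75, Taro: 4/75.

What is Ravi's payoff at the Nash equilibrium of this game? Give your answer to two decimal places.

64.24 dollars

Each unit j contributes comes back to j as 9.6 × (j's share), so j prefers to contribute only if that share exceeds 1/9.6 = 0.1042; otherwise keeping the unit dominates.
Ewa, Hana, Noor, Bao and Finn clear that bar, contributing 22 each; the remaining 6 contribute 0. Total contributed: 110.
Ravi keeps 22 and receives 9.6 × 110 × 3/75 = 42.24 from the tour-expenses pool, for a payoff of 64.24.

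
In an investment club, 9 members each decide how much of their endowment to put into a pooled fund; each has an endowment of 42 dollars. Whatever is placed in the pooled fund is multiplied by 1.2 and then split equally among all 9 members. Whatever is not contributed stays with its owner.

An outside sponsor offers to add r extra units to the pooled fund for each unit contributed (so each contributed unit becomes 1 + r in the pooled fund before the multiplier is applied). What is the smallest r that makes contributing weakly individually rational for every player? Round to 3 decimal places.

With matching at rate r, one contributed unit becomes (1 + r) in the pooled fund and returns 1.2 × (1 + r) / 9 to the contributor.
Setting this equal to 1: 1 + r = 9/1.2 = 7.5000.
So the minimum matching rate is r = 7.5000 − 1 = 6.500.

6.500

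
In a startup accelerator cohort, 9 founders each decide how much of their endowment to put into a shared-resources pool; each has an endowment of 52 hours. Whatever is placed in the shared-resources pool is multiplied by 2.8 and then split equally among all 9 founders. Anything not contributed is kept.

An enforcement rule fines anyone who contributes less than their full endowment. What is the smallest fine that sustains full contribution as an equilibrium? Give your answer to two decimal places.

35.82 hours

Given the others contribute fully, the best deviation is to contribute 0 (any partial contribution still incurs the fine and gives up units whose private return 0.3111 is below 1).
Deviating from 52 to 0 saves 52 hours but forfeits the deviator's share of the drop in the shared-resources pool: 2.8/9 × 52 = 16.18.
So the deviation gain is 52 − 16.18 = 35.82, and the fine must be at least 35.82 hours to wipe it out.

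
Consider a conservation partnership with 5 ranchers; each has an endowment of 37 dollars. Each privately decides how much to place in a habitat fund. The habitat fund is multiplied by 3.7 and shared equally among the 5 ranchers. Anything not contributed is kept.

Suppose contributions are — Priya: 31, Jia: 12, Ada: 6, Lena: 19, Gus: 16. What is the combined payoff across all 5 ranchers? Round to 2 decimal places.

411.80 dollars

Total contributed: 31 + 12 + 6 + 19 + 16 = 84; total kept: 5 × 37 − 84 = 101.
The habitat fund pays out 3.7 × 84 = 310.80 in aggregate.
Group total = 101 + 310.80 = 411.80.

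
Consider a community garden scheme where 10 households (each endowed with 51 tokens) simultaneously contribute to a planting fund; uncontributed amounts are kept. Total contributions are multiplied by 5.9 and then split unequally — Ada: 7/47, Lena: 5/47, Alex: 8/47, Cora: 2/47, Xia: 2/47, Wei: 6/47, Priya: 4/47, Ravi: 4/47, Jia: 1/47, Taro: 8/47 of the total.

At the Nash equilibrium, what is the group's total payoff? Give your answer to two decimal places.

1009.80 tokens

For player j, contributing a unit is worthwhile iff 5.9 × (j's share) ≥ 1, i.e. iff j's share is at least 0.1695.
Alex and Taro clear that bar, contributing 51 each; the remaining 8 contribute 0. Total contributed: 102.
The planting fund pays out 5.9 × 102 = 601.80 in total (split across the unequal shares, but the aggregate is all that matters for the group sum).
The 8 free-riders keep 51 each, adding 408. Group total = 408 + 601.80 = 1009.80.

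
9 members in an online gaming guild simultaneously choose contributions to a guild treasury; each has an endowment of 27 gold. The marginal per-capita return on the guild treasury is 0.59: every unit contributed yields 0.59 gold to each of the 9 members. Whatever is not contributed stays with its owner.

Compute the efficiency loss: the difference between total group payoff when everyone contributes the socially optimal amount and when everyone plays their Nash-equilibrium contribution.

1047.33 gold

The private return per contributed unit is 0.59 < 1, so contributing 0 is dominant for every player. At the Nash equilibrium everyone keeps their 27, and the group total is 9 × 27 = 243.
Each contributed unit returns 5.310 to the group as a whole (0.59 to each of 9 players), which exceeds 1, so the social optimum is full contribution: group total = 5.310 × 243 = 1290.33.
Efficiency loss = 1290.33 − 243 = 1047.33.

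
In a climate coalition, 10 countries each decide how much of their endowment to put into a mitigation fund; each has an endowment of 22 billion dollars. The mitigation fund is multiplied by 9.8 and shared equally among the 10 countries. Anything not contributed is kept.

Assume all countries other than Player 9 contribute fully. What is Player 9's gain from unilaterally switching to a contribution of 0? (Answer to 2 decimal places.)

Switching from a contribution of 22 to 0 lets Player 9 keep an extra 22 billion dollars, but lowers the mitigation fund by 22, which costs Player 9 their own share of that drop: 9.8/10 × 22 = 21.56.
Net gain = 22 − 21.56 = 0.44. The private return per contributed unit (0.9800) is below 1, so free-riding is indeed the best response regardless of what the others do.

0.44 billion dollars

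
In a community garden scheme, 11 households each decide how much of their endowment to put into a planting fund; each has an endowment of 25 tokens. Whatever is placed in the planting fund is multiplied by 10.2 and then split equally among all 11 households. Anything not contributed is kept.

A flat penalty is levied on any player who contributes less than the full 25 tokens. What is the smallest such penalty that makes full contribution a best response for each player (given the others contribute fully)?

1.82 tokens

Given the others contribute fully, the best deviation is to contribute 0 (any partial contribution still incurs the fine and gives up units whose private return 0.9273 is below 1).
Deviating from 25 to 0 saves 25 tokens but forfeits the deviator's share of the drop in the planting fund: 10.2/11 × 25 = 23.18.
So the deviation gain is 25 − 23.18 = 1.82, and the fine must be at least 1.82 tokens to wipe it out.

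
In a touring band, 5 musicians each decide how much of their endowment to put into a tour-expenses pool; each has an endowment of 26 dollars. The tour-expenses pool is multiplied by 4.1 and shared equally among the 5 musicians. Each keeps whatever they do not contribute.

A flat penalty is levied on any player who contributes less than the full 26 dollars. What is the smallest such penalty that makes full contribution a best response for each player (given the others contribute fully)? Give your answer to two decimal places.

Given the others contribute fully, the best deviation is to contribute 0 (any partial contribution still incurs the fine and gives up units whose private return 0.8200 is below 1).
Deviating from 26 to 0 saves 26 dollars but forfeits the deviator's share of the drop in the tour-expenses pool: 4.1/5 × 26 = 21.32.
So the deviation gain is 26 − 21.32 = 4.68, and the fine must be at least 4.68 dollars to wipe it out.

4.68 dollars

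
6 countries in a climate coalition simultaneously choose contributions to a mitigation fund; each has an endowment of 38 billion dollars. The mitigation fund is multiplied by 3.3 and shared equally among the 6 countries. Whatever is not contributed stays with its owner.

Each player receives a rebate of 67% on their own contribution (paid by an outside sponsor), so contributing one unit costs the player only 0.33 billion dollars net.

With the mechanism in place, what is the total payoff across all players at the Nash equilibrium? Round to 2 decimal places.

With the mechanism, a contributed unit returns (3.3/6) / 0.33 = 1.6667 per unit of net cost to the contributor — now above 1 — so contributing fully is weakly dominant for every player.
So the Nash equilibrium is full contribution by all 6; the group earns 6 × (38 × 0.67 + 3.3 × 38) = 905.16.

905.16 billion dollars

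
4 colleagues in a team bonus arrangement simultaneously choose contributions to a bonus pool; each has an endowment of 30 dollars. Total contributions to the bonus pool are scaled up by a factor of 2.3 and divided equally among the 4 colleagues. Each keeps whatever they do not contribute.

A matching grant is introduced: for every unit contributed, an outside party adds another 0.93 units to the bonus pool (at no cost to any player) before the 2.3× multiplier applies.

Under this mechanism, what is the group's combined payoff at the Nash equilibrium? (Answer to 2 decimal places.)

532.68 dollars

The effective private return per unit is now 2.3 × 1.93 / 4 = 1.1098 > 1, so every player's dominant strategy flips to full contribution.
At the Nash equilibrium everyone contributes 30. Group total payoff = 2.3 × 1.93 × 120 = 532.68.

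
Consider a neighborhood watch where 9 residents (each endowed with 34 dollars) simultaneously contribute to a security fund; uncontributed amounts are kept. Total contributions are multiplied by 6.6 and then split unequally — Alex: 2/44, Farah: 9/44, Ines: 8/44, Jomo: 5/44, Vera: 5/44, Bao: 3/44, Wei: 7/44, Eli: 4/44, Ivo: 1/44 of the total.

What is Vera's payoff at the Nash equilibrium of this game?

For player j, contributing a unit is worthwhile iff 6.6 × (j's share) ≥ 1, i.e. iff j's share is at least 0.1515.
Farah, Ines and Wei clear that bar, contributing 34 each; the remaining 6 contribute 0. Total contributed: 102.
Vera keeps 34 and receives 6.6 × 102 × 5/44 = 76.50 from the security fund, for a payoff of 110.50.

110.50 dollars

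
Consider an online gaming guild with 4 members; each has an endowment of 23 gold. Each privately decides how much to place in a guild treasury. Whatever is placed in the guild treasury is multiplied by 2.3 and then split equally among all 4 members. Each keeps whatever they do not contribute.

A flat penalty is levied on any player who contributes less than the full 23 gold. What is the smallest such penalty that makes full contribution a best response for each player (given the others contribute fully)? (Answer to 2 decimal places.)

9.78 gold

Given the others contribute fully, the best deviation is to contribute 0 (any partial contribution still incurs the fine and gives up units whose private return 0.5750 is below 1).
Deviating from 23 to 0 saves 23 gold but forfeits the deviator's share of the drop in the guild treasury: 2.3/4 × 23 = 13.22.
So the deviation gain is 23 − 13.22 = 9.78, and the fine must be at least 9.78 gold to wipe it out.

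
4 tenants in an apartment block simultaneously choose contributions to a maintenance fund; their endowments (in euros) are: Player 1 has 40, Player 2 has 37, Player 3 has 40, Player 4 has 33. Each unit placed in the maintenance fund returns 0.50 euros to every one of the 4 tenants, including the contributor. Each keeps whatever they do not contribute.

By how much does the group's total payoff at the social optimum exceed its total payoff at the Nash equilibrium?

The private return per contributed unit is 0.50 < 1 for everyone, so the Nash equilibrium is zero contribution and the group total is Σ E_j = 40 + 37 + 40 + 33 = 150.
Each contributed unit returns 2.000 to the group, so the social optimum is full contribution by everyone: group total = 2.000 × 150 = 300.00.
Efficiency loss = (2.000 − 1) × 150 = 150.00.

150.00 euros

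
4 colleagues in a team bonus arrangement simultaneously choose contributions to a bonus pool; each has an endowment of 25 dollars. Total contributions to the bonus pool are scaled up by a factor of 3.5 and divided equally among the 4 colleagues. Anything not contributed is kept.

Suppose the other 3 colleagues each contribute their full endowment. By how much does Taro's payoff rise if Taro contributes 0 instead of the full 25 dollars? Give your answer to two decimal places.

Switching from a contribution of 25 to 0 lets Taro keep an extra 25 dollars, but lowers the bonus pool by 25, which costs Taro their own share of that drop: 3.5/4 × 25 = 21.87.
Net gain = 25 − 21.87 = 3.13. The private return per contributed unit (0.8750) is below 1, so free-riding is indeed the best response regardless of what the others do.

3.13 dollars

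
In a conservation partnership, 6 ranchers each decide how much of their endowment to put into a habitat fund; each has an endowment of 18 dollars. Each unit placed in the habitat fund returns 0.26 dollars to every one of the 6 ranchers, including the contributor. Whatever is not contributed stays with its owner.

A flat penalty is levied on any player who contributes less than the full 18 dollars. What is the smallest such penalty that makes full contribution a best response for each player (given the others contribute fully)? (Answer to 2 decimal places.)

Given the others contribute fully, the best deviation is to contribute 0 (any partial contribution still incurs the fine and gives up units whose private return 0.26 is below 1).
Deviating from 18 to 0 saves 18 dollars but forfeits the deviator's share of the drop in the habitat fund: 0.26 × 18 = 4.68.
So the deviation gain is 18 − 4.68 = 13.32, and the fine must be at least 13.32 dollars to wipe it out.

13.32 dollars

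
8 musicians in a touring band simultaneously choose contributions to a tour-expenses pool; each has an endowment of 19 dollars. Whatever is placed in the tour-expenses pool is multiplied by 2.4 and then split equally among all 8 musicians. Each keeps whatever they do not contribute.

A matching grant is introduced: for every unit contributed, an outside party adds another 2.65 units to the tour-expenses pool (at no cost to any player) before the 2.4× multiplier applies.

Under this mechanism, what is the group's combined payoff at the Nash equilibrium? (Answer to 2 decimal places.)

Under the mechanism each unit contributed yields 2.4 × 3.65 / 8 = 1.0950 back to its contributor per unit of net cost, which exceeds 1, making full contribution the dominant choice for everyone.
So the Nash equilibrium is full contribution by all 8; the group earns 2.4 × 3.65 × 152 = 1331.52.

1331.52 dollars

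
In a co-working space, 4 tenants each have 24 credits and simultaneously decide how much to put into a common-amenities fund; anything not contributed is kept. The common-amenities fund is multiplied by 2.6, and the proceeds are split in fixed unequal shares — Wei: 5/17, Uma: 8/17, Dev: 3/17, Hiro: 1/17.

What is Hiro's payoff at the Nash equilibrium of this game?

Each unit j contributes comes back to j as 2.6 × (j's share), so j prefers to contribute only if that share exceeds 1/2.6 = 0.3846; otherwise keeping the unit dominates.
Only Uma (8/17) clears that bar, contributing 24; the remaining 3 contribute 0. Total contributed: 24.
Hiro keeps 24 and receives 2.6 × 24 × 1/17 = 3.67 from the common-amenities fund, for a payoff of 27.67.

27.67 credits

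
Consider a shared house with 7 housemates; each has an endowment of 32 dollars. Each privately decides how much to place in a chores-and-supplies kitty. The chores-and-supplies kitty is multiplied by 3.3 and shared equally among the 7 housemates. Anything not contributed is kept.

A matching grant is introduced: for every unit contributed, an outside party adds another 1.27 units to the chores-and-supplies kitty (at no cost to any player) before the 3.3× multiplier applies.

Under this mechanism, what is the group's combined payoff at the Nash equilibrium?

The effective private return per unit is now 3.3 × 2.27 / 7 = 1.0701 > 1, so every player's dominant strategy flips to full contribution.
So the Nash equilibrium is full contribution by all 7; the group earns 3.3 × 2.27 × 224 = 1677.98.

1677.98 dollars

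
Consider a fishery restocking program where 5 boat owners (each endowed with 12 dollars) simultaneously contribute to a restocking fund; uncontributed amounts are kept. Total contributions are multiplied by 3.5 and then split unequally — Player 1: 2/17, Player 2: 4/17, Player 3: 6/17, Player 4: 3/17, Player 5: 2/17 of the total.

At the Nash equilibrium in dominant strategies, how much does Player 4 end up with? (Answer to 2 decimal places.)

A player with share s gets back 3.5·s per unit contributed, so full contribution is dominant for anyone with s > 1/3.5 = 0.2857 and zero contribution is dominant for anyone below.
The only share above 0.2857 is Player 3's 6/17, contributing 12; the remaining 4 contribute 0. Total contributed: 12.
Player 4 keeps 12 and receives 3.5 × 12 × 3/17 = 7.41 from the restocking fund, for a payoff of 19.41.

19.41 dollars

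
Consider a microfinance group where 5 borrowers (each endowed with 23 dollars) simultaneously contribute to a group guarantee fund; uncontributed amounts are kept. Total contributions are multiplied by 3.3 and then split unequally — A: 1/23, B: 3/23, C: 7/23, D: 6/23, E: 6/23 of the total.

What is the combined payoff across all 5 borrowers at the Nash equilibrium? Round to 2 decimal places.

167.90 dollars

Each unit j contributes comes back to j as 3.3 × (j's share), so j prefers to contribute only if that share exceeds 1/3.3 = 0.3030; otherwise keeping the unit dominates.
Only C (7/23) clears that bar, contributing 23; the remaining 4 contribute 0. Total contributed: 23.
The group guarantee fund pays out 3.3 × 23 = 75.90 in total (split across the unequal shares, but the aggregate is all that matters for the group sum).
The 4 free-riders keep 23 each, adding 92. Group total = 92 + 75.90 = 167.90.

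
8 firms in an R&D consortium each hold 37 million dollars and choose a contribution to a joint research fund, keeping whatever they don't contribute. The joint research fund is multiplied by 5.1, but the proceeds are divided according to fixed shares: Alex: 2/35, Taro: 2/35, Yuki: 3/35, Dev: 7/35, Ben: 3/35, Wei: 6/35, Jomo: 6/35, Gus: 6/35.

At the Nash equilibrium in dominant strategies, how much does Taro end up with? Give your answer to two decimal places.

A player with share s gets back 5.1·s per unit contributed, so full contribution is dominant for anyone with s > 1/5.1 = 0.1961 and zero contribution is dominant for anyone below.
Dev alone (share 7/35) is above the threshold, contributing 37; the remaining 7 contribute 0. Total contributed: 37.
Taro keeps 37 and receives 5.1 × 37 × 2/35 = 10.78 from the joint research fund, for a payoff of 47.78.

47.78 million dollars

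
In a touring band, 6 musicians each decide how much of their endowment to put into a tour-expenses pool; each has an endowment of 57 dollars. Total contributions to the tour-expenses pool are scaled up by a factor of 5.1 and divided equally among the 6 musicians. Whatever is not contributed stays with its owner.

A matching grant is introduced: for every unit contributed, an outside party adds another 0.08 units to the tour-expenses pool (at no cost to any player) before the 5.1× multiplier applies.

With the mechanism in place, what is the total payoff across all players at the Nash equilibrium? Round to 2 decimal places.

With the mechanism, a contributed unit returns 5.1 × 1.08 / 6 = 0.9180 per unit of net cost — still below 1 — so contributing 0 remains dominant for every player.
Everyone keeps their endowment and the group total is 6 × 57 = 342.

342.00 dollars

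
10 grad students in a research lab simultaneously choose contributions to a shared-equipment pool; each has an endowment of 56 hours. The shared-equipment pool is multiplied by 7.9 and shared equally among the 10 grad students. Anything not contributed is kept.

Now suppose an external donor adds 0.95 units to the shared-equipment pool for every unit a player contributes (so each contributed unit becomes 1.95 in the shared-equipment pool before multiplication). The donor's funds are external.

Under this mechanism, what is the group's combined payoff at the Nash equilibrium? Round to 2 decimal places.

The effective private return per unit is now 7.9 × 1.95 / 10 = 1.5405 > 1, so every player's dominant strategy flips to full contribution.
So the Nash equilibrium is full contribution by all 10; the group earns 7.9 × 1.95 × 560 = 8626.80.

8626.80 hours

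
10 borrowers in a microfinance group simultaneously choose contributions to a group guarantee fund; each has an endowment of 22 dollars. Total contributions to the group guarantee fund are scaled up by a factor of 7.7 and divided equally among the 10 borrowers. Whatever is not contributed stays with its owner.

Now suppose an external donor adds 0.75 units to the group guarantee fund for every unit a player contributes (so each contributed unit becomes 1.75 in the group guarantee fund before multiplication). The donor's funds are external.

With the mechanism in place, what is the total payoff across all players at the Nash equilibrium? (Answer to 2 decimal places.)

Under the mechanism each unit contributed yields 7.7 × 1.75 / 10 = 1.3475 back to its contributor per unit of net cost, which exceeds 1, making full contribution the dominant choice for everyone.
At the Nash equilibrium everyone contributes 22. Group total payoff = 7.7 × 1.75 × 220 = 2964.50.

2964.50 dollars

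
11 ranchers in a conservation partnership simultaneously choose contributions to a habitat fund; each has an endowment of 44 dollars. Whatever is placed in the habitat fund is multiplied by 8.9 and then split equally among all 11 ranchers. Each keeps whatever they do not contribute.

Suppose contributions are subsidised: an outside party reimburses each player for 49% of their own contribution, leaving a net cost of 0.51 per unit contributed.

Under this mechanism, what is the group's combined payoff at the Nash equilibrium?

With the mechanism, a contributed unit returns (8.9/11) / 0.51 = 1.5865 per unit of net cost to the contributor — now above 1 — so contributing fully is weakly dominant for every player.
At the Nash equilibrium everyone contributes 44. Group total payoff = 11 × (44 × 0.49 + 8.9 × 44) = 4544.76.

4544.76 dollars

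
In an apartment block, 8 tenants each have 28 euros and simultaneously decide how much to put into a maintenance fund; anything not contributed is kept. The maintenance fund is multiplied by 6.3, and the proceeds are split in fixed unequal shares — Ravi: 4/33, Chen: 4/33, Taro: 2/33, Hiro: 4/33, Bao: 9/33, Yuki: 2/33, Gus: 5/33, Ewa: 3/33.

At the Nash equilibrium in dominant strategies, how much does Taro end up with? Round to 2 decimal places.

38.69 euros

Each unit j contributes comes back to j as 6.3 × (j's share), so j prefers to contribute only if that share exceeds 1/6.3 = 0.1587; otherwise keeping the unit dominates.
The only share above 0.1587 is Bao's 9/33, contributing 28; the remaining 7 contribute 0. Total contributed: 28.
Taro keeps 28 and receives 6.3 × 28 × 2/33 = 10.69 from the maintenance fund, for a payoff of 38.69.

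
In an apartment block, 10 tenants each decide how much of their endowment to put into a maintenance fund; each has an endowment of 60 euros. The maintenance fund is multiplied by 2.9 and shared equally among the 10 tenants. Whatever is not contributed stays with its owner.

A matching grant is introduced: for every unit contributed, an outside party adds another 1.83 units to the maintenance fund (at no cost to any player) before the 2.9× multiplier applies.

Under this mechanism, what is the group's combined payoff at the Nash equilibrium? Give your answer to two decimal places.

Even with the mechanism, each unit contributed returns only 2.9 × 2.83 / 10 = 0.8207 per unit of net cost, so contributing nothing is still dominant.
Everyone keeps their endowment and the group total is 10 × 60 = 600.

600.00 euros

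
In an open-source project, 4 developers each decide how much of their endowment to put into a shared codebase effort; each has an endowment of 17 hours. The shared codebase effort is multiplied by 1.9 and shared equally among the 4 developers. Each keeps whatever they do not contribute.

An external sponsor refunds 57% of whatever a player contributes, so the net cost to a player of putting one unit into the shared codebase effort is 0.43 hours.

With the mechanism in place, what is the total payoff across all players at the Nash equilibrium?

Under the mechanism each unit contributed yields (1.9/4) / 0.43 = 1.1047 back to its contributor per unit of net cost, which exceeds 1, making full contribution the dominant choice for everyone.
At the Nash equilibrium everyone contributes 17. Group total payoff = 4 × (17 × 0.57 + 1.9 × 17) = 167.96.

167.96 hours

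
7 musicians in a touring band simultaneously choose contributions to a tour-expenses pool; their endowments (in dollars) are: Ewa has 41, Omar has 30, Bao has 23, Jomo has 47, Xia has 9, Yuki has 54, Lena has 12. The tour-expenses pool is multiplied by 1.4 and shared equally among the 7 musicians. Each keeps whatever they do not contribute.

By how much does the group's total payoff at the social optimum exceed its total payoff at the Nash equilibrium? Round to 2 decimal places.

86.40 dollars

The private return per contributed unit is 1.4/7 = 0.2000 < 1 for every player regardless of endowment, so the Nash equilibrium is zero contribution and the group total is Σ E_j = 41 + 30 + 23 + 47 + 9 + 54 + 12 = 216.
Each contributed unit returns 1.400 to the group, so the social optimum is full contribution by everyone: group total = 1.400 × 216 = 302.40.
Efficiency loss = (1.400 − 1) × 216 = 86.40.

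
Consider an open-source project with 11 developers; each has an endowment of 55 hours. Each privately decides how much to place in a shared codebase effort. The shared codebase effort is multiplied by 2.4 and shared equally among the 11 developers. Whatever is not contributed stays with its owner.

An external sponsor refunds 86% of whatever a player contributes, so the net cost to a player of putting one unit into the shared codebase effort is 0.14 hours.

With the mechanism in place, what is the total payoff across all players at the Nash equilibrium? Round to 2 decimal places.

The effective private return per unit is now (2.4/11) / 0.14 = 1.5584 > 1, so every player's dominant strategy flips to full contribution.
At the Nash equilibrium everyone contributes 55. Group total payoff = 11 × (55 × 0.86 + 2.4 × 55) = 1972.30.

1972.30 hours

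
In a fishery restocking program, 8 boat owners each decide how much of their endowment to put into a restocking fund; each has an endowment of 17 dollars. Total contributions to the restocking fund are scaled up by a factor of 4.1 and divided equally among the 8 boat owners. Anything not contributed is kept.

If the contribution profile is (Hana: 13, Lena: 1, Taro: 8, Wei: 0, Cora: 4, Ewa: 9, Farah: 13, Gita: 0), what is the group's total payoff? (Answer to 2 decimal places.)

Total contributed: 13 + 1 + 8 + 0 + 4 + 9 + 13 + 0 = 48; total kept: 8 × 17 − 48 = 88.
The restocking fund pays out 4.1 × 48 = 196.80 in aggregate.
Group total = 88 + 196.80 = 284.80.

284.80 dollars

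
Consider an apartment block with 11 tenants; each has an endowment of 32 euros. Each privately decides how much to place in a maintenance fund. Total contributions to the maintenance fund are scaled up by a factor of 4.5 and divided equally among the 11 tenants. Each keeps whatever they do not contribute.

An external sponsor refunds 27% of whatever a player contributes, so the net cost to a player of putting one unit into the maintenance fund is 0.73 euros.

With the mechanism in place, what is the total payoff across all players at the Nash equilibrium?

The effective private return is (4.5/11) / 0.73 = 0.5604, which is still under 1, so the mechanism doesn't change anyone's dominant strategy: zero contribution.
Everyone keeps their endowment and the group total is 11 × 32 = 352.

352.00 euros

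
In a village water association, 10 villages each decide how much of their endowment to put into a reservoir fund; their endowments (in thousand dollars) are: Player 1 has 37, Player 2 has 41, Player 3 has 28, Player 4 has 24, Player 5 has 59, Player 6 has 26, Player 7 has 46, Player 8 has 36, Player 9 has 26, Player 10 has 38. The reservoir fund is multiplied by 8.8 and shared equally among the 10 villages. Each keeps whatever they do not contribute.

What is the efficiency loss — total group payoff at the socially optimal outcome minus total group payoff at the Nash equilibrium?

The private return per contributed unit is 8.8/10 = 0.8800 < 1 for every player regardless of endowment, so the Nash equilibrium is zero contribution and the group total is Σ E_j = 37 + 41 + 28 + 24 + 59 + 26 + 46 + 36 + 26 + 38 = 361.
Each contributed unit returns 8.800 to the group, so the social optimum is full contribution by everyone: group total = 8.800 × 361 = 3176.80.
Efficiency loss = (8.800 − 1) × 361 = 2815.80.

2815.80 thousand dollars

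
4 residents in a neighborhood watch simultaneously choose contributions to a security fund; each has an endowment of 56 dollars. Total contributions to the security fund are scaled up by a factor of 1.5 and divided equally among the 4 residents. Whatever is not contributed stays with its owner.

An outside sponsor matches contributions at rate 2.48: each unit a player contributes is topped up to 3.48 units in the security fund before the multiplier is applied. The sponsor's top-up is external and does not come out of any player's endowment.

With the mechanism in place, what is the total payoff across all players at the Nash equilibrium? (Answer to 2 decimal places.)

1169.28 dollars

The effective private return per unit is now 1.5 × 3.48 / 4 = 1.3050 > 1, so every player's dominant strategy flips to full contribution.
So the Nash equilibrium is full contribution by all 4; the group earns 1.5 × 3.48 × 224 = 1169.28.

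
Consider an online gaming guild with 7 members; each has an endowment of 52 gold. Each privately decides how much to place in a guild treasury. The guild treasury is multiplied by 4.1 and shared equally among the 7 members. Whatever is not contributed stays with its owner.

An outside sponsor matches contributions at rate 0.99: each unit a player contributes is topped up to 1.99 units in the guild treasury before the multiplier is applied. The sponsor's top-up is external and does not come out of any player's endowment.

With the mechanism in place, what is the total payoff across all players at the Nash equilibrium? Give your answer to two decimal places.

2969.88 gold

Under the mechanism each unit contributed yields 4.1 × 1.99 / 7 = 1.1656 back to its contributor per unit of net cost, which exceeds 1, making full contribution the dominant choice for everyone.
So the Nash equilibrium is full contribution by all 7; the group earns 4.1 × 1.99 × 364 = 2969.88.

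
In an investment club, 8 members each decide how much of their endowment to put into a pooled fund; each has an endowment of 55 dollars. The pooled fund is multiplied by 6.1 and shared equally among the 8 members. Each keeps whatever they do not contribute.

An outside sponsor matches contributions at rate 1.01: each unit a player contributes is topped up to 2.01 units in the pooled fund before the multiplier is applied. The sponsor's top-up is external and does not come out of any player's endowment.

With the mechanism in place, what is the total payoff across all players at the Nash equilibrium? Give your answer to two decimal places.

5394.84 dollars

Under the mechanism each unit contributed yields 6.1 × 2.01 / 8 = 1.5326 back to its contributor per unit of net cost, which exceeds 1, making full contribution the dominant choice for everyone.
So the Nash equilibrium is full contribution by all 8; the group earns 6.1 × 2.01 × 440 = 5394.84.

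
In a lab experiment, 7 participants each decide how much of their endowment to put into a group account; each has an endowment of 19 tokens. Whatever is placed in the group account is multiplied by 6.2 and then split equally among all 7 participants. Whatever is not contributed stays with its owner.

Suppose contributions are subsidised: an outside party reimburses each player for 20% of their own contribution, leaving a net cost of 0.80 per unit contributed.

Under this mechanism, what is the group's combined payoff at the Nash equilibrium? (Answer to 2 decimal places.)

Under the mechanism each unit contributed yields (6.2/7) / 0.80 = 1.1071 back to its contributor per unit of net cost, which exceeds 1, making full contribution the dominant choice for everyone.
So the Nash equilibrium is full contribution by all 7; the group earns 7 × (19 × 0.20 + 6.2 × 19) = 851.20.

851.20 tokens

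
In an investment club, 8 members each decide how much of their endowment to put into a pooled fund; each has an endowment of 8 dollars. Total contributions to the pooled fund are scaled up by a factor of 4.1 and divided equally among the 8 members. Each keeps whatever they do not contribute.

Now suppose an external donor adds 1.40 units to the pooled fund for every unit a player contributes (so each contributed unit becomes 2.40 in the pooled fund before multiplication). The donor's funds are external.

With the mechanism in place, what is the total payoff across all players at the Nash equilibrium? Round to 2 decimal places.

629.76 dollars

The effective private return per unit is now 4.1 × 2.40 / 8 = 1.2300 > 1, so every player's dominant strategy flips to full contribution.
So the Nash equilibrium is full contribution by all 8; the group earns 4.1 × 2.40 × 64 = 629.76.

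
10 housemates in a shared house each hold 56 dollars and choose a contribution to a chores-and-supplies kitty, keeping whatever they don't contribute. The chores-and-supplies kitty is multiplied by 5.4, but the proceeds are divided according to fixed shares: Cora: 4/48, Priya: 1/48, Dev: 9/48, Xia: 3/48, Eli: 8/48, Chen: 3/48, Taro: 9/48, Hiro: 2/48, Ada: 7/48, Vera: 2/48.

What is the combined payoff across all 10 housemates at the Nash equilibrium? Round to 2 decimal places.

1052.80 dollars

A player with share s gets back 5.4·s per unit contributed, so full contribution is dominant for anyone with s > 1/5.4 = 0.1852 and zero contribution is dominant for anyone below.
Dev and Taro are above the threshold, contributing 56 each; the remaining 8 contribute 0. Total contributed: 112.
The chores-and-supplies kitty pays out 5.4 × 112 = 604.80 in total (split across the unequal shares, but the aggregate is all that matters for the group sum).
The 8 free-riders keep 56 each, adding 448. Group total = 448 + 604.80 = 1052.80.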